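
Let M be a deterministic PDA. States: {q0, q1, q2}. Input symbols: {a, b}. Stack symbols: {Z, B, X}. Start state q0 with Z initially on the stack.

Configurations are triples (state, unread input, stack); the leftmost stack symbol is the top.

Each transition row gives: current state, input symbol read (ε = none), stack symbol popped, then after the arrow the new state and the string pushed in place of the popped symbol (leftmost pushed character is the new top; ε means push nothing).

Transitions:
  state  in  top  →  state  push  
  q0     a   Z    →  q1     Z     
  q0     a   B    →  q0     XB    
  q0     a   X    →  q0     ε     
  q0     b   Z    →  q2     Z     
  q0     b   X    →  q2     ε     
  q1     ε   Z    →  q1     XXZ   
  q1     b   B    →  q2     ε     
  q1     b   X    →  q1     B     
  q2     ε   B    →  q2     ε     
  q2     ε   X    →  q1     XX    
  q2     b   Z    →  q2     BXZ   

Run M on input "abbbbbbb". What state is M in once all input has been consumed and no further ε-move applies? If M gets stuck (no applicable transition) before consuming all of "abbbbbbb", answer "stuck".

(q0, abbbbbbb, Z) ⊢ (q1, bbbbbbb, Z) ⊢ (q1, bbbbbbb, XXZ) ⊢ (q1, bbbbbb, BXZ) ⊢ (q2, bbbbb, XZ) ⊢ (q1, bbbbb, XXZ) ⊢ (q1, bbbb, BXZ) ⊢ (q2, bbb, XZ) ⊢ (q1, bbb, XXZ) ⊢ (q1, bb, BXZ) ⊢ (q2, b, XZ) ⊢ (q1, b, XXZ) ⊢ (q1, ε, BXZ)
All input consumed; M is in state q1.

q1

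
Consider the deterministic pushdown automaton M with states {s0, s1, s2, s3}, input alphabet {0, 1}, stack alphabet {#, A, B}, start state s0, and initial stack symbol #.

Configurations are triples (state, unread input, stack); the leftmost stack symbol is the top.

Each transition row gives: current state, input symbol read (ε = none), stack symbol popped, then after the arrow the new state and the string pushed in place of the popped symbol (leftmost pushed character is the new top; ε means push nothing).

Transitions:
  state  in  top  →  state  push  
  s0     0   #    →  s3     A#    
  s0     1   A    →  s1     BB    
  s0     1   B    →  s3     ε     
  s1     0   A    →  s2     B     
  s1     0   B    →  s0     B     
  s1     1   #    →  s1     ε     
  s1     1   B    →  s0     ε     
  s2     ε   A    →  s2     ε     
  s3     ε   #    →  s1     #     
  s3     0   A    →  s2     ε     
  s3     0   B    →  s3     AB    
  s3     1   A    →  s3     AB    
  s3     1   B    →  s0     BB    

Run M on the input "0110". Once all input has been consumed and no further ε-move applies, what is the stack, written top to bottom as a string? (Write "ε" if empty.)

BB#

(s0, 0110, #)
  read 0, top #: go to s3, push A# → (s3, 110, A#)
  read 1, top A: go to s3, push AB → (s3, 10, AB#)
  read 1, top A: go to s3, push AB → (s3, 0, ABB#)
  read 0, top A: go to s2, push ε → (s2, ε, BB#)
All input consumed in state s2 with stack BB#.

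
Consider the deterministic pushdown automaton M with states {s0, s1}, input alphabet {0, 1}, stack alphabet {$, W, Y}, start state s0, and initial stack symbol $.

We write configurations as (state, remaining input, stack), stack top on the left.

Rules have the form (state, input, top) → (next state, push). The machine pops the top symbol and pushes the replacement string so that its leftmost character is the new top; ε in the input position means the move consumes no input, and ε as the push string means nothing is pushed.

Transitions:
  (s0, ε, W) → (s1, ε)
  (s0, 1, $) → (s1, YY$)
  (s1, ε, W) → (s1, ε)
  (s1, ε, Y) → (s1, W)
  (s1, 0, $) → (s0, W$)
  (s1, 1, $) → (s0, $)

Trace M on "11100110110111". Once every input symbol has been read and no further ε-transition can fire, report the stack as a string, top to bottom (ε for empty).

$

(s0, 11100110110111, $)
  read 1, top $: go to s1, push YY$ → (s1, 1100110110111, YY$)
  ε-move, top Y: go to s1, push W → (s1, 1100110110111, WY$)
  ε-move, top W: go to s1, push ε → (s1, 1100110110111, Y$)
  ε-move, top Y: go to s1, push W → (s1, 1100110110111, W$)
  ε-move, top W: go to s1, push ε → (s1, 1100110110111, $)
  read 1, top $: go to s0, push $ → (s0, 100110110111, $)
  read 1, top $: go to s1, push YY$ → (s1, 00110110111, YY$)
  ε-move, top Y: go to s1, push W → (s1, 00110110111, WY$)
  ε-move, top W: go to s1, push ε → (s1, 00110110111, Y$)
  ε-move, top Y: go to s1, push W → (s1, 00110110111, W$)
  ε-move, top W: go to s1, push ε → (s1, 00110110111, $)
  read 0, top $: go to s0, push W$ → (s0, 0110110111, W$)
  ε-move, top W: go to s1, push ε → (s1, 0110110111, $)
  read 0, top $: go to s0, push W$ → (s0, 110110111, W$)
  ε-move, top W: go to s1, push ε → (s1, 110110111, $)
  read 1, top $: go to s0, push $ → (s0, 10110111, $)
  read 1, top $: go to s1, push YY$ → (s1, 0110111, YY$)
  ε-move, top Y: go to s1, push W → (s1, 0110111, WY$)
  ε-move, top W: go to s1, push ε → (s1, 0110111, Y$)
  ε-move, top Y: go to s1, push W → (s1, 0110111, W$)
  ε-move, top W: go to s1, push ε → (s1, 0110111, $)
  read 0, top $: go to s0, push W$ → (s0, 110111, W$)
  ε-move, top W: go to s1, push ε → (s1, 110111, $)
  read 1, top $: go to s0, push $ → (s0, 10111, $)
  read 1, top $: go to s1, push YY$ → (s1, 0111, YY$)
  ε-move, top Y: go to s1, push W → (s1, 0111, WY$)
  ε-move, top W: go to s1, push ε → (s1, 0111, Y$)
  ε-move, top Y: go to s1, push W → (s1, 0111, W$)
  ε-move, top W: go to s1, push ε → (s1, 0111, $)
  read 0, top $: go to s0, push W$ → (s0, 111, W$)
  ε-move, top W: go to s1, push ε → (s1, 111, $)
  read 1, top $: go to s0, push $ → (s0, 11, $)
  read 1, top $: go to s1, push YY$ → (s1, 1, YY$)
  ε-move, top Y: go to s1, push W → (s1, 1, WY$)
  ε-move, top W: go to s1, push ε → (s1, 1, Y$)
  ε-move, top Y: go to s1, push W → (s1, 1, W$)
  ε-move, top W: go to s1, push ε → (s1, 1, $)
  read 1, top $: go to s0, push $ → (s0, ε, $)
All input consumed in state s0 with stack $.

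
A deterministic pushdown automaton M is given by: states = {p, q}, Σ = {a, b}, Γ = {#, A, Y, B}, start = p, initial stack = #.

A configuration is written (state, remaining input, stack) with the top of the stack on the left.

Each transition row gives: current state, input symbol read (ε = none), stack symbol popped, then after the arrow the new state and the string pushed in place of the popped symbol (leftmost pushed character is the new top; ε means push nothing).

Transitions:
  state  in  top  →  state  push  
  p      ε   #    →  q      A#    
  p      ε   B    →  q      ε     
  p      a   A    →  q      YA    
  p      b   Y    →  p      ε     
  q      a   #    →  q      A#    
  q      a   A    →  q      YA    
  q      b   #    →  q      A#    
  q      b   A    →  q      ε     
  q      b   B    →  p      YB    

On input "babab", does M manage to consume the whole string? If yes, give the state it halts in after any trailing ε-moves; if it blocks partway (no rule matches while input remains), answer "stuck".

q

(p, babab, #)
  ε-move, top #: go to q, push A# → (q, babab, A#)
  read b, top A: go to q, push ε → (q, abab, #)
  read a, top #: go to q, push A# → (q, bab, A#)
  read b, top A: go to q, push ε → (q, ab, #)
  read a, top #: go to q, push A# → (q, b, A#)
  read b, top A: go to q, push ε → (q, ε, #)
All input consumed; M is in state q.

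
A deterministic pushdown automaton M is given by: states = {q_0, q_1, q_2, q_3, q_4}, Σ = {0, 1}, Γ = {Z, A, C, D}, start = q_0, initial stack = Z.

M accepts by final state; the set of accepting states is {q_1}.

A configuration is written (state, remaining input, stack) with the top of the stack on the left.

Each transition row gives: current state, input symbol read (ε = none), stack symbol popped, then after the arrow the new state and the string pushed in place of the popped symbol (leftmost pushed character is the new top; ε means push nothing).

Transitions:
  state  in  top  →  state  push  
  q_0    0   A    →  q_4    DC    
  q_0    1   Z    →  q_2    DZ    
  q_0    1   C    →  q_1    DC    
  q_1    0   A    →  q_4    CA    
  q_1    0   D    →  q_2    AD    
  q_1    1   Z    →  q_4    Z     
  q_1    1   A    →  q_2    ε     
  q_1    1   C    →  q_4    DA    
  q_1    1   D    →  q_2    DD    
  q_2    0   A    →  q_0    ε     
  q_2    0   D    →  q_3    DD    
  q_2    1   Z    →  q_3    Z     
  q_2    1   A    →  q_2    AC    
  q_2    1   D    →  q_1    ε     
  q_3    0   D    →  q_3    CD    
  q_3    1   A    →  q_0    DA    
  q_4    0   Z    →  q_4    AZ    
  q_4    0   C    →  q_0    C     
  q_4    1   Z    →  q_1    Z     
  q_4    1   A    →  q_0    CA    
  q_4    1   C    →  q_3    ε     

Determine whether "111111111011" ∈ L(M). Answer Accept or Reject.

Accept

(q_0, 111111111011, Z) ⊢ (q_2, 11111111011, DZ) ⊢ (q_1, 1111111011, Z) ⊢ (q_4, 111111011, Z) ⊢ (q_1, 11111011, Z) ⊢ (q_4, 1111011, Z) ⊢ (q_1, 111011, Z) ⊢ (q_4, 11011, Z) ⊢ (q_1, 1011, Z) ⊢ (q_4, 011, Z) ⊢ (q_4, 11, AZ) ⊢ (q_0, 1, CAZ) ⊢ (q_1, ε, DCAZ)
All input consumed; state q_1 ∈ F.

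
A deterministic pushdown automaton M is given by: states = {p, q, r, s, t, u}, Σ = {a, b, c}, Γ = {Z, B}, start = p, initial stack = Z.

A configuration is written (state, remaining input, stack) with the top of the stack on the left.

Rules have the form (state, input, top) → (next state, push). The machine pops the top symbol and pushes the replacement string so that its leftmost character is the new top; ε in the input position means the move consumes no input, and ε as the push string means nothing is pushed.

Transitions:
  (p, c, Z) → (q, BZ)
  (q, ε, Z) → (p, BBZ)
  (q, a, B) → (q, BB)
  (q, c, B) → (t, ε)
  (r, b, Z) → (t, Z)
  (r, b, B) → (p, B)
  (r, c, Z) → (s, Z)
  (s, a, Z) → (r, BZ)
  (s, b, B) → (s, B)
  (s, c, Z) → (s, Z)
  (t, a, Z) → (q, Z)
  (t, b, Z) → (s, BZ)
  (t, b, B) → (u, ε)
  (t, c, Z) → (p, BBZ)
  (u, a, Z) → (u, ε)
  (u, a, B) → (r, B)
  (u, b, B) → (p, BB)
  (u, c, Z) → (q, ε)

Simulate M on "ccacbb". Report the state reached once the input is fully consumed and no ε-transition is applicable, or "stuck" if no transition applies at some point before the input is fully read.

(p, ccacbb, Z)
  read c, top Z: go to q, push BZ → (q, cacbb, BZ)
  read c, top B: go to t, push ε → (t, acbb, Z)
  read a, top Z: go to q, push Z → (q, cbb, Z)
  ε-move, top Z: go to p, push BBZ → (p, cbb, BBZ)
No transition for (p, c, top B); M blocks with input cbb remaining.

stuck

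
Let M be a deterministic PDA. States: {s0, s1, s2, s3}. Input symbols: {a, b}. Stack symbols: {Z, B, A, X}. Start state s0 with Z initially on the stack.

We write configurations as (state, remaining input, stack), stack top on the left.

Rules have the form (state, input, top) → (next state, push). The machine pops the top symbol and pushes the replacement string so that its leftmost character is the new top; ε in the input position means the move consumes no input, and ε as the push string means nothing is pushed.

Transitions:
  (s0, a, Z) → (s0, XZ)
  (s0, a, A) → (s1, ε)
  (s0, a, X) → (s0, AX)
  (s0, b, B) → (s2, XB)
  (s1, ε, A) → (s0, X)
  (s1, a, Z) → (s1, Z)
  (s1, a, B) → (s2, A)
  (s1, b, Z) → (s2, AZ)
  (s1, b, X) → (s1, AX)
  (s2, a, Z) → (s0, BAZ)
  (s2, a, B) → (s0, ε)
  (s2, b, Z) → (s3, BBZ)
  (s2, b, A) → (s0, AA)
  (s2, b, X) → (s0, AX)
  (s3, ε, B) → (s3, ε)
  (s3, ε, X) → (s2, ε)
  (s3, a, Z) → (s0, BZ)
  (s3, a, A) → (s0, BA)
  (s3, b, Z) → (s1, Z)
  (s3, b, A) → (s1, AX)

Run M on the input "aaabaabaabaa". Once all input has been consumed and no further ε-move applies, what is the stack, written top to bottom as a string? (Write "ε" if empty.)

XXXXZ

(s0, aaabaabaabaa, Z)
  read a, top Z: go to s0, push XZ → (s0, aabaabaabaa, XZ)
  read a, top X: go to s0, push AX → (s0, abaabaabaa, AXZ)
  read a, top A: go to s1, push ε → (s1, baabaabaa, XZ)
  read b, top X: go to s1, push AX → (s1, aabaabaa, AXZ)
  ε-move, top A: go to s0, push X → (s0, aabaabaa, XXZ)
  read a, top X: go to s0, push AX → (s0, abaabaa, AXXZ)
  read a, top A: go to s1, push ε → (s1, baabaa, XXZ)
  read b, top X: go to s1, push AX → (s1, aabaa, AXXZ)
  ε-move, top A: go to s0, push X → (s0, aabaa, XXXZ)
  read a, top X: go to s0, push AX → (s0, abaa, AXXXZ)
  read a, top A: go to s1, push ε → (s1, baa, XXXZ)
  read b, top X: go to s1, push AX → (s1, aa, AXXXZ)
  ε-move, top A: go to s0, push X → (s0, aa, XXXXZ)
  read a, top X: go to s0, push AX → (s0, a, AXXXXZ)
  read a, top A: go to s1, push ε → (s1, ε, XXXXZ)
All input consumed in state s1 with stack XXXXZ.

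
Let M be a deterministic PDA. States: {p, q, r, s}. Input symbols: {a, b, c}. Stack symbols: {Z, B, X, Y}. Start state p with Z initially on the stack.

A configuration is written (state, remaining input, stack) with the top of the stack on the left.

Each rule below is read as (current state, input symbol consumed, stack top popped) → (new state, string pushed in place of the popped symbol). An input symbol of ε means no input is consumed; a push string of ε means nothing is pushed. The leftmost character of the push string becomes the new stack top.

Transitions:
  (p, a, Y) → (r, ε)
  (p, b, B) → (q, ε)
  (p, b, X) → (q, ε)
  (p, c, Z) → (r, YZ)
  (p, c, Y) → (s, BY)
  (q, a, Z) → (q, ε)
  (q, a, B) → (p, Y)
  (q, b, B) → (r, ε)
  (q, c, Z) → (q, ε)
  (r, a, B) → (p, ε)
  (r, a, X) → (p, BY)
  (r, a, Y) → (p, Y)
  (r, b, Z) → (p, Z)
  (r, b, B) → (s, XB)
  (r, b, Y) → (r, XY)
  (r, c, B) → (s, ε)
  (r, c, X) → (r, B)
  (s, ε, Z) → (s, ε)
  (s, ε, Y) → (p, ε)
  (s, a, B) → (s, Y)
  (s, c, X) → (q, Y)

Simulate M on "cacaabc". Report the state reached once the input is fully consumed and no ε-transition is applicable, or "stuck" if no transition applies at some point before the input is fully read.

(p, cacaabc, Z) ⊢ (r, acaabc, YZ) ⊢ (p, caabc, YZ) ⊢ (s, aabc, BYZ) ⊢ (s, abc, YYZ) ⊢ (p, abc, YZ) ⊢ (r, bc, Z) ⊢ (p, c, Z) ⊢ (r, ε, YZ)
All input consumed; M is in state r.

r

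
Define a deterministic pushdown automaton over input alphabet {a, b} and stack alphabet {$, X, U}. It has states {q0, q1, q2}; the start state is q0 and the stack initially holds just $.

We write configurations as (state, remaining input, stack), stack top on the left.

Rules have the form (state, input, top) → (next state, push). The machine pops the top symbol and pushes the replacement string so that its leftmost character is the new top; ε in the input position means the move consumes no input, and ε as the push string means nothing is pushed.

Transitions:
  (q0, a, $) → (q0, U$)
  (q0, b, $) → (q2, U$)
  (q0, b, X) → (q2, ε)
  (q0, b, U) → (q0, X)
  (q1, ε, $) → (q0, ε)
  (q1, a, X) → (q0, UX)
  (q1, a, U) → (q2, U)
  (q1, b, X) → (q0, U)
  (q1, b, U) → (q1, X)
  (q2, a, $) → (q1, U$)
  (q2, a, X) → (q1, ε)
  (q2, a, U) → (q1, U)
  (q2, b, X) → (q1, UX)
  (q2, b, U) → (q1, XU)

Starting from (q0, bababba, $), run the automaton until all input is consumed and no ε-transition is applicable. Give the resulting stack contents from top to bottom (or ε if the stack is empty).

ε

(q0, bababba, $)
  read b, top $: go to q2, push U$ → (q2, ababba, U$)
  read a, top U: go to q1, push U → (q1, babba, U$)
  read b, top U: go to q1, push X → (q1, abba, X$)
  read a, top X: go to q0, push UX → (q0, bba, UX$)
  read b, top U: go to q0, push X → (q0, ba, XX$)
  read b, top X: go to q2, push ε → (q2, a, X$)
  read a, top X: go to q1, push ε → (q1, ε, $)
  ε-move, top $: go to q0, push ε → (q0, ε, ε)
All input consumed in state q0 with stack ε.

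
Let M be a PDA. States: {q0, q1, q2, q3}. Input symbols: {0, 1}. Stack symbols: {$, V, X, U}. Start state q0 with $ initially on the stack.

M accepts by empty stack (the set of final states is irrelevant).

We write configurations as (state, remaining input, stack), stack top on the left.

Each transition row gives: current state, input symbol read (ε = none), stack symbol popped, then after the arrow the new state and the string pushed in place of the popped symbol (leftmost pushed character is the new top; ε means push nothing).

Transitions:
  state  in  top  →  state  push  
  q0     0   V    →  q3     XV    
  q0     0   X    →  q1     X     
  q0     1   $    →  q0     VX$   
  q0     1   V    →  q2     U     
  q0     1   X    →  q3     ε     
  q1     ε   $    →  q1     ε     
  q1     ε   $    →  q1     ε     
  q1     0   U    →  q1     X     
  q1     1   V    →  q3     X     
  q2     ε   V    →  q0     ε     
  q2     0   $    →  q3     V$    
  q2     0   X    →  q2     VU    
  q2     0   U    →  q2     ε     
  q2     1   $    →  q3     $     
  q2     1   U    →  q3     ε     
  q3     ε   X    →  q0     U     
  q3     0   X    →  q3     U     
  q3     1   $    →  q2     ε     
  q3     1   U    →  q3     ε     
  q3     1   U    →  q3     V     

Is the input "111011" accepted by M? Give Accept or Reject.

One accepting computation: (q0, 111011, $) ⊢ (q0, 11011, VX$) ⊢ (q2, 1011, UX$) ⊢ (q3, 011, X$) ⊢ (q3, 11, U$) ⊢ (q3, 1, $) ⊢ (q2, ε, ε)
All input consumed and the stack is empty.

Accept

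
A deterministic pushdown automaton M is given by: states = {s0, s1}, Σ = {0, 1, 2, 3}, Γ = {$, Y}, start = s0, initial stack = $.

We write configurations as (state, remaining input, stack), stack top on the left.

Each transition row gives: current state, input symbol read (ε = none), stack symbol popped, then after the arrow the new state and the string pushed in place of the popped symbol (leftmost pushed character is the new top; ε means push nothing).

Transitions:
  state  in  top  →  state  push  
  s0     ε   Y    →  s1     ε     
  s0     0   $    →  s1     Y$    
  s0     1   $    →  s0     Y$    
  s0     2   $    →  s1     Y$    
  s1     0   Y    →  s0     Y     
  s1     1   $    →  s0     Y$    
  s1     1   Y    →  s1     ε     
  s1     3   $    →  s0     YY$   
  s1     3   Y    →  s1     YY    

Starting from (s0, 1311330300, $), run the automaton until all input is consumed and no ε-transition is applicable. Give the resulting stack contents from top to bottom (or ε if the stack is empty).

(s0, 1311330300, $)
  read 1, top $: go to s0, push Y$ → (s0, 311330300, Y$)
  ε-move, top Y: go to s1, push ε → (s1, 311330300, $)
  read 3, top $: go to s0, push YY$ → (s0, 11330300, YY$)
  ε-move, top Y: go to s1, push ε → (s1, 11330300, Y$)
  read 1, top Y: go to s1, push ε → (s1, 1330300, $)
  read 1, top $: go to s0, push Y$ → (s0, 330300, Y$)
  ε-move, top Y: go to s1, push ε → (s1, 330300, $)
  read 3, top $: go to s0, push YY$ → (s0, 30300, YY$)
  ε-move, top Y: go to s1, push ε → (s1, 30300, Y$)
  read 3, top Y: go to s1, push YY → (s1, 0300, YY$)
  read 0, top Y: go to s0, push Y → (s0, 300, YY$)
  ε-move, top Y: go to s1, push ε → (s1, 300, Y$)
  read 3, top Y: go to s1, push YY → (s1, 00, YY$)
  read 0, top Y: go to s0, push Y → (s0, 0, YY$)
  ε-move, top Y: go to s1, push ε → (s1, 0, Y$)
  read 0, top Y: go to s0, push Y → (s0, ε, Y$)
  ε-move, top Y: go to s1, push ε → (s1, ε, $)
All input consumed in state s1 with stack $.

$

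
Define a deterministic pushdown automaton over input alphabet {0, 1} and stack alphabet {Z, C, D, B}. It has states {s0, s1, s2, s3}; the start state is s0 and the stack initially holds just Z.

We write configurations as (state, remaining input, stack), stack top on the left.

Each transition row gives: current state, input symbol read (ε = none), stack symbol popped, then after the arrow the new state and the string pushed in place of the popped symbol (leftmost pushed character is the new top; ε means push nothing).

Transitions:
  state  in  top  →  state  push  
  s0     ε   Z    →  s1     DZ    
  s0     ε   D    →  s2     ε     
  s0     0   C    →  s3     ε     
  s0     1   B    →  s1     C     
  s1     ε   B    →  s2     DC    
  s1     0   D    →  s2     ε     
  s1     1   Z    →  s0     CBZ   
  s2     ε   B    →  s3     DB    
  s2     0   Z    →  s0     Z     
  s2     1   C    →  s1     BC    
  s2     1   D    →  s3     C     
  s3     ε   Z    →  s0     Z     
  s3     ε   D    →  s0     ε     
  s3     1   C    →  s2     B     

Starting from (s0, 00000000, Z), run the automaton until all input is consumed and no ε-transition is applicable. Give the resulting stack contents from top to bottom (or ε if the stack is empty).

DZ

(s0, 00000000, Z)
  ε-move, top Z: go to s1, push DZ → (s1, 00000000, DZ)
  read 0, top D: go to s2, push ε → (s2, 0000000, Z)
  read 0, top Z: go to s0, push Z → (s0, 000000, Z)
  ε-move, top Z: go to s1, push DZ → (s1, 000000, DZ)
  read 0, top D: go to s2, push ε → (s2, 00000, Z)
  read 0, top Z: go to s0, push Z → (s0, 0000, Z)
  ε-move, top Z: go to s1, push DZ → (s1, 0000, DZ)
  read 0, top D: go to s2, push ε → (s2, 000, Z)
  read 0, top Z: go to s0, push Z → (s0, 00, Z)
  ε-move, top Z: go to s1, push DZ → (s1, 00, DZ)
  read 0, top D: go to s2, push ε → (s2, 0, Z)
  read 0, top Z: go to s0, push Z → (s0, ε, Z)
  ε-move, top Z: go to s1, push DZ → (s1, ε, DZ)
All input consumed in state s1 with stack DZ.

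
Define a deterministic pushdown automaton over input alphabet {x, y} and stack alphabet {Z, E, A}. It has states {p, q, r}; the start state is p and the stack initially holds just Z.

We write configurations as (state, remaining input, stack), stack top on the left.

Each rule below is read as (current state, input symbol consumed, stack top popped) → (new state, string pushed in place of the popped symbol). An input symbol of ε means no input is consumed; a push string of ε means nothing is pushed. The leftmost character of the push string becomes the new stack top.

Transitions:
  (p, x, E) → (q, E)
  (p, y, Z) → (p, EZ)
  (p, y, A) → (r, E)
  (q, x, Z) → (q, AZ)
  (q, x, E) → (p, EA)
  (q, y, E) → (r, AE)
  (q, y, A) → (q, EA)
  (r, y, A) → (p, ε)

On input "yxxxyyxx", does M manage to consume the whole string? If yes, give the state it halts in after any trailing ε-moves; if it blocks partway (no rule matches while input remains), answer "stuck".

(p, yxxxyyxx, Z) ⊢ (p, xxxyyxx, EZ) ⊢ (q, xxyyxx, EZ) ⊢ (p, xyyxx, EAZ) ⊢ (q, yyxx, EAZ) ⊢ (r, yxx, AEAZ) ⊢ (p, xx, EAZ) ⊢ (q, x, EAZ) ⊢ (p, ε, EAAZ)
All input consumed; M is in state p.

p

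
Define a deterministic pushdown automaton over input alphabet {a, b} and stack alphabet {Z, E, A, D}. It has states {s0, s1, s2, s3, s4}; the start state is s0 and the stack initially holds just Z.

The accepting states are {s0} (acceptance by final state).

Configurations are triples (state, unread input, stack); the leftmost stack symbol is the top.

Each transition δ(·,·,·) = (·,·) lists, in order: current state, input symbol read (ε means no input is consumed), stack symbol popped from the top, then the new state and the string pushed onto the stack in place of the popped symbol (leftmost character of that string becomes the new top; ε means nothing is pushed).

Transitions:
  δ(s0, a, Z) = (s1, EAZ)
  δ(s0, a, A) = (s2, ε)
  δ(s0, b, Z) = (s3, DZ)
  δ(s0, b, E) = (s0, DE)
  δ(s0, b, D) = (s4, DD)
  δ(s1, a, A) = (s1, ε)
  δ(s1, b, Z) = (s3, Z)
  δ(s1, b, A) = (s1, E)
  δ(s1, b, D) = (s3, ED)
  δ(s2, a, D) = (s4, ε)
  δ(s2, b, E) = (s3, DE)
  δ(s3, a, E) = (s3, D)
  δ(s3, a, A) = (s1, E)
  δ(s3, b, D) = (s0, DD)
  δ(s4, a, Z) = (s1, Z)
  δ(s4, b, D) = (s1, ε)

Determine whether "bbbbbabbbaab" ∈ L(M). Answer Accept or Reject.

Reject

(s0, bbbbbabbbaab, Z)
  read b, top Z: go to s3, push DZ → (s3, bbbbabbbaab, DZ)
  read b, top D: go to s0, push DD → (s0, bbbabbbaab, DDZ)
  read b, top D: go to s4, push DD → (s4, bbabbbaab, DDDZ)
  read b, top D: go to s1, push ε → (s1, babbbaab, DDZ)
  read b, top D: go to s3, push ED → (s3, abbbaab, EDDZ)
  read a, top E: go to s3, push D → (s3, bbbaab, DDDZ)
  read b, top D: go to s0, push DD → (s0, bbaab, DDDDZ)
  read b, top D: go to s4, push DD → (s4, baab, DDDDDZ)
  read b, top D: go to s1, push ε → (s1, aab, DDDDZ)
No transition applies at (s1, aab, DDDDZ); input not fully consumed.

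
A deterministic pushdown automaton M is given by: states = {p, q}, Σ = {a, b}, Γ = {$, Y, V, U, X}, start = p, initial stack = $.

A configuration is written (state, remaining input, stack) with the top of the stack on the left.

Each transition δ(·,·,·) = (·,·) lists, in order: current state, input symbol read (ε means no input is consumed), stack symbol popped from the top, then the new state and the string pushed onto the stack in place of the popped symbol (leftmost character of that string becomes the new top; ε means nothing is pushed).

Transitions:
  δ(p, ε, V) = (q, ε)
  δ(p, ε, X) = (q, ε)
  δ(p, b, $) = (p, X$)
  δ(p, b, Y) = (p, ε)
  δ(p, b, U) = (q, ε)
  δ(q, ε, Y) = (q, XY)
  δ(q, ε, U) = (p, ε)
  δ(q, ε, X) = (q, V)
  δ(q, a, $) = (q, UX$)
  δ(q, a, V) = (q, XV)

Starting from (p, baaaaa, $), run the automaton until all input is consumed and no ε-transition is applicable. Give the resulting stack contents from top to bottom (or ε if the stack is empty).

$

(p, baaaaa, $)
  read b, top $: go to p, push X$ → (p, aaaaa, X$)
  ε-move, top X: go to q, push ε → (q, aaaaa, $)
  read a, top $: go to q, push UX$ → (q, aaaa, UX$)
  ε-move, top U: go to p, push ε → (p, aaaa, X$)
  ε-move, top X: go to q, push ε → (q, aaaa, $)
  read a, top $: go to q, push UX$ → (q, aaa, UX$)
  ε-move, top U: go to p, push ε → (p, aaa, X$)
  ε-move, top X: go to q, push ε → (q, aaa, $)
  read a, top $: go to q, push UX$ → (q, aa, UX$)
  ε-move, top U: go to p, push ε → (p, aa, X$)
  ε-move, top X: go to q, push ε → (q, aa, $)
  read a, top $: go to q, push UX$ → (q, a, UX$)
  ε-move, top U: go to p, push ε → (p, a, X$)
  ε-move, top X: go to q, push ε → (q, a, $)
  read a, top $: go to q, push UX$ → (q, ε, UX$)
  ε-move, top U: go to p, push ε → (p, ε, X$)
  ε-move, top X: go to q, push ε → (q, ε, $)
All input consumed in state q with stack $.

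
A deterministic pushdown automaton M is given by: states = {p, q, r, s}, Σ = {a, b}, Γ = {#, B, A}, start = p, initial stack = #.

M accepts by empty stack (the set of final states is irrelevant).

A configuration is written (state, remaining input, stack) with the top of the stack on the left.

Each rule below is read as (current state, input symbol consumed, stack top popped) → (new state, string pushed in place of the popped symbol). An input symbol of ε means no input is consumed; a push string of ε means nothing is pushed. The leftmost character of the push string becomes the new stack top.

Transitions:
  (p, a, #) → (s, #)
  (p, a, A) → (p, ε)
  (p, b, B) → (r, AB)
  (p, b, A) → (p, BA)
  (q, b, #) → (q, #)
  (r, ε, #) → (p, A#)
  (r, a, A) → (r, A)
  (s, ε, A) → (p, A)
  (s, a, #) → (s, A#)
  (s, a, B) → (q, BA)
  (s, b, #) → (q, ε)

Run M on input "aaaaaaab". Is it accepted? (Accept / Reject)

Accept

(p, aaaaaaab, #)
  read a, top #: go to s, push # → (s, aaaaaab, #)
  read a, top #: go to s, push A# → (s, aaaaab, A#)
  ε-move, top A: go to p, push A → (p, aaaaab, A#)
  read a, top A: go to p, push ε → (p, aaaab, #)
  read a, top #: go to s, push # → (s, aaab, #)
  read a, top #: go to s, push A# → (s, aab, A#)
  ε-move, top A: go to p, push A → (p, aab, A#)
  read a, top A: go to p, push ε → (p, ab, #)
  read a, top #: go to s, push # → (s, b, #)
  read b, top #: go to q, push ε → (q, ε, ε)
All input consumed and the stack is empty.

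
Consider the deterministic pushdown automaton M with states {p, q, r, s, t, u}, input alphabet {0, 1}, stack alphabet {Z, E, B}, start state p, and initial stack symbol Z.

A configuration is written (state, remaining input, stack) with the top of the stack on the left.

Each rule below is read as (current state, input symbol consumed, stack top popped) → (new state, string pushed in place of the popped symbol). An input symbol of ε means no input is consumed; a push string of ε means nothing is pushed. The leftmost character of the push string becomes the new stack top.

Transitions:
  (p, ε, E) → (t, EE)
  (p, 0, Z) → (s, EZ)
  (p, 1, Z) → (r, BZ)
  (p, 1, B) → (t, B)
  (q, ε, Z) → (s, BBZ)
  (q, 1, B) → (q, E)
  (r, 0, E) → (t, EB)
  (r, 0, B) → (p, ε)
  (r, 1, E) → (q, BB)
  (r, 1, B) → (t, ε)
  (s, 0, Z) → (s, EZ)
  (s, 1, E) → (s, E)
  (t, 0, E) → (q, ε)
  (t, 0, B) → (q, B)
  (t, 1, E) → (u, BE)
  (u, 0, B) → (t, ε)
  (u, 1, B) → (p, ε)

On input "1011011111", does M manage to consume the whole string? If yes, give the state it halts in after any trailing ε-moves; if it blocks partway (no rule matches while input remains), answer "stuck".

stuck

(p, 1011011111, Z)
  read 1, top Z: go to r, push BZ → (r, 011011111, BZ)
  read 0, top B: go to p, push ε → (p, 11011111, Z)
  read 1, top Z: go to r, push BZ → (r, 1011111, BZ)
  read 1, top B: go to t, push ε → (t, 011111, Z)
No transition for (t, 0, top Z); M blocks with input 011111 remaining.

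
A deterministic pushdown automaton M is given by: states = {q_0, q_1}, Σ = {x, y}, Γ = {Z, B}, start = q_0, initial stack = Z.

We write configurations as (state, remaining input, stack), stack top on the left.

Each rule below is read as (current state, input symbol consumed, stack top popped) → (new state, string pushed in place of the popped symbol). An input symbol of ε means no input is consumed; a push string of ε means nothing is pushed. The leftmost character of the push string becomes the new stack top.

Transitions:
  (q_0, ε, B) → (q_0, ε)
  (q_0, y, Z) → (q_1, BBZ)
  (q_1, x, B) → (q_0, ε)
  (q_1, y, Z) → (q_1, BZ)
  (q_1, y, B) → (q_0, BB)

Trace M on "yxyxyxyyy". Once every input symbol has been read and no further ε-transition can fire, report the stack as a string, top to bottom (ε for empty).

(q_0, yxyxyxyyy, Z)
  read y, top Z: go to q_1, push BBZ → (q_1, xyxyxyyy, BBZ)
  read x, top B: go to q_0, push ε → (q_0, yxyxyyy, BZ)
  ε-move, top B: go to q_0, push ε → (q_0, yxyxyyy, Z)
  read y, top Z: go to q_1, push BBZ → (q_1, xyxyyy, BBZ)
  read x, top B: go to q_0, push ε → (q_0, yxyyy, BZ)
  ε-move, top B: go to q_0, push ε → (q_0, yxyyy, Z)
  read y, top Z: go to q_1, push BBZ → (q_1, xyyy, BBZ)
  read x, top B: go to q_0, push ε → (q_0, yyy, BZ)
  ε-move, top B: go to q_0, push ε → (q_0, yyy, Z)
  read y, top Z: go to q_1, push BBZ → (q_1, yy, BBZ)
  read y, top B: go to q_0, push BB → (q_0, y, BBBZ)
  ε-move, top B: go to q_0, push ε → (q_0, y, BBZ)
  ε-move, top B: go to q_0, push ε → (q_0, y, BZ)
  ε-move, top B: go to q_0, push ε → (q_0, y, Z)
  read y, top Z: go to q_1, push BBZ → (q_1, ε, BBZ)
All input consumed in state q_1 with stack BBZ.

BBZ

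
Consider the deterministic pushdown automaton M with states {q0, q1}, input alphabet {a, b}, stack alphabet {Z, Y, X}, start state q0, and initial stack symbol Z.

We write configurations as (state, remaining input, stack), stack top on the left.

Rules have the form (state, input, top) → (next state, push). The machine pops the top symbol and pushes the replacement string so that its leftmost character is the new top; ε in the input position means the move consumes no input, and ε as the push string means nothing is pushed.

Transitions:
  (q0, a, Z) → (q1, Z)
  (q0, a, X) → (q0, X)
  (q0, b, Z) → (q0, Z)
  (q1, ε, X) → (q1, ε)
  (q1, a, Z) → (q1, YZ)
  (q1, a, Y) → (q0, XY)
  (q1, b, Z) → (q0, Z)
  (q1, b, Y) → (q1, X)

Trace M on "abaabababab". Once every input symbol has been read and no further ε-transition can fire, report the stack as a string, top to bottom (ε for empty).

(q0, abaabababab, Z)
  read a, top Z: go to q1, push Z → (q1, baabababab, Z)
  read b, top Z: go to q0, push Z → (q0, aabababab, Z)
  read a, top Z: go to q1, push Z → (q1, abababab, Z)
  read a, top Z: go to q1, push YZ → (q1, bababab, YZ)
  read b, top Y: go to q1, push X → (q1, ababab, XZ)
  ε-move, top X: go to q1, push ε → (q1, ababab, Z)
  read a, top Z: go to q1, push YZ → (q1, babab, YZ)
  read b, top Y: go to q1, push X → (q1, abab, XZ)
  ε-move, top X: go to q1, push ε → (q1, abab, Z)
  read a, top Z: go to q1, push YZ → (q1, bab, YZ)
  read b, top Y: go to q1, push X → (q1, ab, XZ)
  ε-move, top X: go to q1, push ε → (q1, ab, Z)
  read a, top Z: go to q1, push YZ → (q1, b, YZ)
  read b, top Y: go to q1, push X → (q1, ε, XZ)
  ε-move, top X: go to q1, push ε → (q1, ε, Z)
All input consumed in state q1 with stack Z.

Z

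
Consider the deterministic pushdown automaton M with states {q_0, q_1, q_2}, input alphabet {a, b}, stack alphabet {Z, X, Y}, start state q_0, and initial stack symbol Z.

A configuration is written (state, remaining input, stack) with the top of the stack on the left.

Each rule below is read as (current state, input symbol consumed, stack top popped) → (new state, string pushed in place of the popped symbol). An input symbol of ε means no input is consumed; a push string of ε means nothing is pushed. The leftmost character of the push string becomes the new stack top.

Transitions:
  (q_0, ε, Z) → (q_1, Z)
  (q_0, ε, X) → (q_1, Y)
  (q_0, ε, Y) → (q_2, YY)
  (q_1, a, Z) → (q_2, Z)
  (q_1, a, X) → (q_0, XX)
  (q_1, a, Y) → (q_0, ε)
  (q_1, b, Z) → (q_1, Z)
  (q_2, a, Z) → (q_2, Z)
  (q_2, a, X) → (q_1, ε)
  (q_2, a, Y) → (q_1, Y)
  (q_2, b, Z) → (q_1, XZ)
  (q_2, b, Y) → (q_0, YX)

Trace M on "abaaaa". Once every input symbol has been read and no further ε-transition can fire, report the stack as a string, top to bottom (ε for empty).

Z

(q_0, abaaaa, Z) ⊢ (q_1, abaaaa, Z) ⊢ (q_2, baaaa, Z) ⊢ (q_1, aaaa, XZ) ⊢ (q_0, aaa, XXZ) ⊢ (q_1, aaa, YXZ) ⊢ (q_0, aa, XZ) ⊢ (q_1, aa, YZ) ⊢ (q_0, a, Z) ⊢ (q_1, a, Z) ⊢ (q_2, ε, Z)
All input consumed in state q_2 with stack Z.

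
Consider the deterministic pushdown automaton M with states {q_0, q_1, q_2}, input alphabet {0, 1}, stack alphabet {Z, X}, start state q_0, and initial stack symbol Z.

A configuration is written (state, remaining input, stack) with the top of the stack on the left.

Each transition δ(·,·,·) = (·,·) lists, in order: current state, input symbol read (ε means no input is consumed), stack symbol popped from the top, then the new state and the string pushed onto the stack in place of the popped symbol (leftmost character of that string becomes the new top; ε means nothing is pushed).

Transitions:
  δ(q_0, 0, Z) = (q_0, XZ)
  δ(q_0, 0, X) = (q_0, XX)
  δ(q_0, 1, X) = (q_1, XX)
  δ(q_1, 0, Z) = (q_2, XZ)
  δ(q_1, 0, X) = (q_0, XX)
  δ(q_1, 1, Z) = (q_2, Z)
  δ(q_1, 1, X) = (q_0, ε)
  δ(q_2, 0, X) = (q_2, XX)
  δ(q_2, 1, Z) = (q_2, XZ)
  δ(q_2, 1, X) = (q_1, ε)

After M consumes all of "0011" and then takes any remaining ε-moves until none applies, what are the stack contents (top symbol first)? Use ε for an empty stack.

(q_0, 0011, Z)
  read 0, top Z: go to q_0, push XZ → (q_0, 011, XZ)
  read 0, top X: go to q_0, push XX → (q_0, 11, XXZ)
  read 1, top X: go to q_1, push XX → (q_1, 1, XXXZ)
  read 1, top X: go to q_0, push ε → (q_0, ε, XXZ)
All input consumed in state q_0 with stack XXZ.

XXZ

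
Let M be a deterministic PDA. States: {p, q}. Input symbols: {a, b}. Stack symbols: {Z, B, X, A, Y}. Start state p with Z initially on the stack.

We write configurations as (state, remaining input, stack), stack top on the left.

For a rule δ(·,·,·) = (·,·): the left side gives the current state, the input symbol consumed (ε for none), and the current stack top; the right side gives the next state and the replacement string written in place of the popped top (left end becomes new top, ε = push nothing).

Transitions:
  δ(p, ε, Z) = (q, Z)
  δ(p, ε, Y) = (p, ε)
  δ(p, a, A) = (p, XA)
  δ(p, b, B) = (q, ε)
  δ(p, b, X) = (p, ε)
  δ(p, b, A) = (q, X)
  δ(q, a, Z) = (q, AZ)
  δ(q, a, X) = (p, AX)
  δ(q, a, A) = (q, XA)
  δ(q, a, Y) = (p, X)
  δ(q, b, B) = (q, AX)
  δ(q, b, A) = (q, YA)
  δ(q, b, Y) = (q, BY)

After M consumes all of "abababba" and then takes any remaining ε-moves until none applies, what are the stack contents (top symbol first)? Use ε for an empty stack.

AXZ

(p, abababba, Z)
  ε-move, top Z: go to q, push Z → (q, abababba, Z)
  read a, top Z: go to q, push AZ → (q, bababba, AZ)
  read b, top A: go to q, push YA → (q, ababba, YAZ)
  read a, top Y: go to p, push X → (p, babba, XAZ)
  read b, top X: go to p, push ε → (p, abba, AZ)
  read a, top A: go to p, push XA → (p, bba, XAZ)
  read b, top X: go to p, push ε → (p, ba, AZ)
  read b, top A: go to q, push X → (q, a, XZ)
  read a, top X: go to p, push AX → (p, ε, AXZ)
All input consumed in state p with stack AXZ.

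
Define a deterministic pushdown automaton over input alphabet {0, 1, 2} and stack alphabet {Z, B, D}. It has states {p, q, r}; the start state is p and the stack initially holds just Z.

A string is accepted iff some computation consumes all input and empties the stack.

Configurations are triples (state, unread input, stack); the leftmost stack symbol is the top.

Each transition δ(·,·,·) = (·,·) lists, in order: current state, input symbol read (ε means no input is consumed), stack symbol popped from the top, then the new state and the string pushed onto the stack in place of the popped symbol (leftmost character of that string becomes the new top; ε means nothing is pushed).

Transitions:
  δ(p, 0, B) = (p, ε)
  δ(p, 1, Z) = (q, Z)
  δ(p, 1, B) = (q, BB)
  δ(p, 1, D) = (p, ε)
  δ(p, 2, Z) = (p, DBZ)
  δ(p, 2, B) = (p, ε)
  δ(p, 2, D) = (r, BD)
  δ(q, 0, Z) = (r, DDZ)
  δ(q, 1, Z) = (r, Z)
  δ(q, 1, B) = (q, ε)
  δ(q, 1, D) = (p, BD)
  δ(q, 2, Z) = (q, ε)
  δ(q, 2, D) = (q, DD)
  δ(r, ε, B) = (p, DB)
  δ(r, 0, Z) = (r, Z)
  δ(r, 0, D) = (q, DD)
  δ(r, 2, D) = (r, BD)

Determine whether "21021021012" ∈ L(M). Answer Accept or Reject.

Accept

(p, 21021021012, Z) ⊢ (p, 1021021012, DBZ) ⊢ (p, 021021012, BZ) ⊢ (p, 21021012, Z) ⊢ (p, 1021012, DBZ) ⊢ (p, 021012, BZ) ⊢ (p, 21012, Z) ⊢ (p, 1012, DBZ) ⊢ (p, 012, BZ) ⊢ (p, 12, Z) ⊢ (q, 2, Z) ⊢ (q, ε, ε)
All input consumed and the stack is empty.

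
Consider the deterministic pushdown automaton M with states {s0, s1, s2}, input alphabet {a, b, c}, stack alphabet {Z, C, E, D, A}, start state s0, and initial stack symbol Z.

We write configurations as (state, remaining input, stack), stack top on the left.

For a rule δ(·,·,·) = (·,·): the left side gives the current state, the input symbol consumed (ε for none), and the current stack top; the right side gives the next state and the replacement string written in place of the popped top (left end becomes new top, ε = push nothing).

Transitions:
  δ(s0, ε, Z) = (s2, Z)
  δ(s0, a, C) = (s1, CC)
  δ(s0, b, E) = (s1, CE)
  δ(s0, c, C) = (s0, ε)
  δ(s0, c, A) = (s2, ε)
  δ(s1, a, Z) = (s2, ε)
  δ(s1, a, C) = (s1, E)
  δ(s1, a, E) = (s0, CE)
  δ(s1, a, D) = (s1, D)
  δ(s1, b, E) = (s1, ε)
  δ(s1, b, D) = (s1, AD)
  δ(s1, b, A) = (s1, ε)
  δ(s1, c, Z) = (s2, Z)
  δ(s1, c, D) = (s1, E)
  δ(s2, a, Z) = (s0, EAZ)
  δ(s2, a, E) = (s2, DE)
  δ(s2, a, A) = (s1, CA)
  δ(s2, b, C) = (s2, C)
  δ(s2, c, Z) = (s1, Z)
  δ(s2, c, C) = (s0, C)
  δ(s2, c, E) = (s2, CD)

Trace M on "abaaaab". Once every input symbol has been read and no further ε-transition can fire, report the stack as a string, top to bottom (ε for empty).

(s0, abaaaab, Z) ⊢ (s2, abaaaab, Z) ⊢ (s0, baaaab, EAZ) ⊢ (s1, aaaab, CEAZ) ⊢ (s1, aaab, EEAZ) ⊢ (s0, aab, CEEAZ) ⊢ (s1, ab, CCEEAZ) ⊢ (s1, b, ECEEAZ) ⊢ (s1, ε, CEEAZ)
All input consumed in state s1 with stack CEEAZ.

CEEAZ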